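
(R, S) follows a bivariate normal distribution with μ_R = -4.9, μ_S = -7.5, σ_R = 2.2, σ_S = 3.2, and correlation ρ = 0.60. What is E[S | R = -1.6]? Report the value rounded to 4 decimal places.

For a bivariate normal, E[S | R=x] = μ_S + ρ·(σ_S/σ_R)·(x − μ_R).
E[S | R=-1.6] = -7.5 + (0.60)·(3.2/2.2)·(-1.6 − (-4.9)) = -7.5 + (0.87273)·(3.3) = -4.6200.

-4.6200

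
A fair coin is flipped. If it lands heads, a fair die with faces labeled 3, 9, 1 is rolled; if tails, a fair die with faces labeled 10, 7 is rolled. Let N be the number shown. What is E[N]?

E[N | heads] = (3+9+1)/3 = 13/3.
E[N | tails] = (10+7)/2 = 17/2.
By the law of total expectation,
E[N] = (1/2)·(13/3) + (1/2)·(17/2) = 77/12.

77/12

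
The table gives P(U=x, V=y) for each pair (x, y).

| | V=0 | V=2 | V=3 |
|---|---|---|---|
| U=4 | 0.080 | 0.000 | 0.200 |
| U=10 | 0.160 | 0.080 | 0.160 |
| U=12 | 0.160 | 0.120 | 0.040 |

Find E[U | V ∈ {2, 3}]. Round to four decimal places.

8.5333

P(V ∈ {2, 3}) = 0.600.
Σ U·P over the event = 4·(0.200) + 10·(0.080) + 10·(0.160) + 12·(0.120) + 12·(0.040) = 5.120.
E[U | V ∈ {2, 3}] = (5.120) / (0.600) = 8.5333.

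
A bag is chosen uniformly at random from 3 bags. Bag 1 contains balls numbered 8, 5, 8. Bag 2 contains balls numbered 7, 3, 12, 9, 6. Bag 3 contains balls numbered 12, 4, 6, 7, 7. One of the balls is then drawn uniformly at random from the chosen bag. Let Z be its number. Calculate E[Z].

E[Z | bag 1] = (8+5+8)/3 = 7.
E[Z | bag 2] = (7+3+12+9+6)/5 = 37/5.
E[Z | bag 3] = (12+4+6+7+7)/5 = 36/5.
E[Z] = (1/3)·(7) + (1/3)·(37/5) + (1/3)·(36/5) = 36/5.

36/5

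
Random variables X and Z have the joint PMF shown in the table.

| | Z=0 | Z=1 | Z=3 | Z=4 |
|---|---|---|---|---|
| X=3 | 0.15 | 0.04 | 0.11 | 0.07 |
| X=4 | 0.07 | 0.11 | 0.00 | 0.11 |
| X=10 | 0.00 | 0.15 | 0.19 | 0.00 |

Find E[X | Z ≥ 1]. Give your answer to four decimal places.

6.3333

P(Z ≥ 1) = 0.78.
Σ X·P over the event = 3·(0.04) + 3·(0.11) + 3·(0.07) + 4·(0.11) + 4·(0.11) + 10·(0.15) + 10·(0.19) = 4.94.
E[X | Z ≥ 1] = (4.94) / (0.78) = 6.3333.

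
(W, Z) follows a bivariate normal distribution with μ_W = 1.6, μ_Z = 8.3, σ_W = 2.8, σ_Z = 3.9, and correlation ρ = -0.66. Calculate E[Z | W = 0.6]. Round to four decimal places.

E[Z | W=x] = μ_Z + ρ(σ_Z/σ_W)(x − μ_W) for jointly normal variables.
E[Z | W=0.6] = 8.3 + (-0.66)·(3.9/2.8)·(0.6 − (1.6)) = 8.3 + (-0.91929)·(-1) = 9.2193.

9.2193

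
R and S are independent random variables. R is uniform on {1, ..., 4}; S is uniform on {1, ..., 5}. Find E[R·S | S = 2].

5

Outcomes with S = 2: (1,2), (2,2), (3,2), (4,2), each with probability 1/20.
E[R·S | S = 2] = (2 + 4 + 6 + 8) / 4 = 5.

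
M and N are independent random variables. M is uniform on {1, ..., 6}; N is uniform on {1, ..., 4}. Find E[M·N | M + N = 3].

2

P(M + N = 3) = 1/12.
Summing MN·P(x,y) over outcomes with M + N = 3 gives 1/6.
E[M·N | M + N = 3] = (1/6) / (1/12) = 2.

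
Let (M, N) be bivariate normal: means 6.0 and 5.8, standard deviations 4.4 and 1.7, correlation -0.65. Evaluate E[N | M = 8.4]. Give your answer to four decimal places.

The regression of N on M has slope ρ·σ_N/σ_M and passes through (μ_M, μ_N).
E[N | M=8.4] = 5.8 + (-0.65)·(1.7/4.4)·(8.4 − (6.0)) = 5.8 + (-0.25114)·(2.4) = 5.1973.

5.1973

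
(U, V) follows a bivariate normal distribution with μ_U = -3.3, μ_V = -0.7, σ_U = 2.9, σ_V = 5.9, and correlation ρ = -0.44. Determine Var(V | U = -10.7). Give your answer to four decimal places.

28.0708

For a bivariate normal, Var(V | U=x) = σ_V²(1 − ρ²).
Var(V | U=-10.7) = (5.9)²·(1 − (-0.44)²) = 34.81·0.8064 = 28.0708.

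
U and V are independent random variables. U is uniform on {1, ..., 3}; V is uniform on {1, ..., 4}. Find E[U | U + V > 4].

Outcomes with U + V > 4: (1,4), (2,3), (2,4), (3,2), (3,3), (3,4), each with probability 1/12.
E[U | U + V > 4] = (1 + 2 + 2 + 3 + 3 + 3) / 6 = 7/3.

7/3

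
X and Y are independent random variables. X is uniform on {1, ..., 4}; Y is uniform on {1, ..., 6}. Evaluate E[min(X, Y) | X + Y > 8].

11/3

Outcomes with X + Y > 8: (3,6), (4,5), (4,6), each with probability 1/24.
E[min(X, Y) | X + Y > 8] = (3 + 4 + 4) / 3 = 11/3.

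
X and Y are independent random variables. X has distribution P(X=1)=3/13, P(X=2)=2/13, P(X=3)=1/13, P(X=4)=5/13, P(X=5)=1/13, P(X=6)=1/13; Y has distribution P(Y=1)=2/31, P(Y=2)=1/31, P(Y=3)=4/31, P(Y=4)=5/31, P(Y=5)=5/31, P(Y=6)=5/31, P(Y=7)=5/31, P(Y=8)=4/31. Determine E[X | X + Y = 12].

9/2

P(X + Y = 12) = 30/403.
Summing X·P(x,y) over outcomes with X + Y = 12 gives 135/403.
E[X | X + Y = 12] = (135/403) / (30/403) = 9/2.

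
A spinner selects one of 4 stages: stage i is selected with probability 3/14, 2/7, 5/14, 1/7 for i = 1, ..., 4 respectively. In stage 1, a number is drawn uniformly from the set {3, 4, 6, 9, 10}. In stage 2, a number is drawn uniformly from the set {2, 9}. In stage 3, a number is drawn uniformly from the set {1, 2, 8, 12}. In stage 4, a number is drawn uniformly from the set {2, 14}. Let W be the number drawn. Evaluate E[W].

1719/280

E[W | stage 1] = (3+4+6+9+10)/5 = 32/5.
E[W | stage 2] = (2+9)/2 = 11/2.
E[W | stage 3] = (1+2+8+12)/4 = 23/4.
E[W | stage 4] = (2+14)/2 = 8.
By the law of total expectation,
E[W] = (3/14)·(32/5) + (2/7)·(11/2) + (5/14)·(23/4) + (1/7)·(8) = 1719/280.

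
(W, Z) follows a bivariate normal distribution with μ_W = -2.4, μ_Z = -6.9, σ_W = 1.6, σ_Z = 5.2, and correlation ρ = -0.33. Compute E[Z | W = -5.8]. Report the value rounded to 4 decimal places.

-3.2535

For a bivariate normal, E[Z | W=x] = μ_Z + ρ·(σ_Z/σ_W)·(x − μ_W).
E[Z | W=-5.8] = -6.9 + (-0.33)·(5.2/1.6)·(-5.8 − (-2.4)) = -6.9 + (-1.0725)·(-3.4) = -3.2535.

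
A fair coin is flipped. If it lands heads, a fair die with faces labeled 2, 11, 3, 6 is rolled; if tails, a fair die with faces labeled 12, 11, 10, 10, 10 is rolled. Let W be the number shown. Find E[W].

161/20

E[W | heads] = (2+11+3+6)/4 = 11/2.
E[W | tails] = (12+11+10+10+10)/5 = 53/5.
E[W] = (1/2)·(11/2) + (1/2)·(53/5) = 161/20.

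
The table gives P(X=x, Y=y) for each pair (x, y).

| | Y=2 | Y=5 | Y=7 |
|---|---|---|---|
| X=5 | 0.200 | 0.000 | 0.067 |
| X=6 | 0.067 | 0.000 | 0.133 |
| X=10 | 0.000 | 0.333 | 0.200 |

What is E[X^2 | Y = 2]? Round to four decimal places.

P(Y = 2) = 0.267.
Summing X^2·P(X=x,Y=y) over the conditioning event gives 7.412.
E[X^2 | Y = 2] = (7.412) / (0.267) = 27.7603.

27.7603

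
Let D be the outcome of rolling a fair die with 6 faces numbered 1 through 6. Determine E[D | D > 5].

Given D > 5, D is equally likely to be any of {6}.
E[D | D > 5] = (6) / 1 = 6.

6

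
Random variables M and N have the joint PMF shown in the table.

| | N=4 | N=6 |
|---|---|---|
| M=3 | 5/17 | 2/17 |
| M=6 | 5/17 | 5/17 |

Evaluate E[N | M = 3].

P(M = 3) = 7/17.
Σ N·P over the event = 4·(5/17) + 6·(2/17) = 32/17.
E[N | M = 3] = (32/17) / (7/17) = 32/7.

32/7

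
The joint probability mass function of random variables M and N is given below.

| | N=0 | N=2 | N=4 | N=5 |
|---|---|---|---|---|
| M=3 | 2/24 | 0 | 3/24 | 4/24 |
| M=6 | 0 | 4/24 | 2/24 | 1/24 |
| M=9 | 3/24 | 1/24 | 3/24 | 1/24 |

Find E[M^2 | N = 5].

51/2

P(N = 5) = 1/4.
Σ M^2·P over the event = 9·(4/24) + 36·(1/24) + 81·(1/24) = 51/8.
E[M^2 | N = 5] = (51/8) / (1/4) = 51/2.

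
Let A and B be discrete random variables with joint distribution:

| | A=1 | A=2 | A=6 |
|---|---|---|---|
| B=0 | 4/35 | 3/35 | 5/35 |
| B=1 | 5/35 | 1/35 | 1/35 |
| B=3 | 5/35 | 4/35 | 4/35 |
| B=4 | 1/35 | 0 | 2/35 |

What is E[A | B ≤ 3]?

45/16

P(B ≤ 3) = 32/35.
Summing A·P(A=x,B=y) over the conditioning event gives 18/7.
E[A | B ≤ 3] = (18/7) / (32/35) = 45/16.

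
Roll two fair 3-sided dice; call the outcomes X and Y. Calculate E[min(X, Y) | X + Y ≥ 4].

Outcomes with X + Y ≥ 4: (1,3), (2,2), (2,3), (3,1), (3,2), (3,3), each with probability 1/9.
E[min(X, Y) | X + Y ≥ 4] = (1 + 2 + 2 + 1 + 2 + 3) / 6 = 11/6.

11/6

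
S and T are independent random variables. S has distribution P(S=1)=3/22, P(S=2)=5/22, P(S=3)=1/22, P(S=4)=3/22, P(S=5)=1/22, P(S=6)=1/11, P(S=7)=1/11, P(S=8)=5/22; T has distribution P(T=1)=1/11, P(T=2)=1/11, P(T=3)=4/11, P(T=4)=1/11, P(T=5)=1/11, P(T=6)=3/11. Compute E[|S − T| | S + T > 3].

P(S + T > 3) = 21/22.
Summing |S−T|·P(x,y) over outcomes with S + T > 3 gives 625/242.
E[|S − T| | S + T > 3] = (625/242) / (21/22) = 625/231.

625/231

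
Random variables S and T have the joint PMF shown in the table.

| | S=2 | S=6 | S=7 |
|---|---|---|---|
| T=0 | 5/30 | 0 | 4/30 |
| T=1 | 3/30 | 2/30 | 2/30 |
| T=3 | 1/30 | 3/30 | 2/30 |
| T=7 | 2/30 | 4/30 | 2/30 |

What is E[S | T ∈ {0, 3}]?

24/5

P(T ∈ {0, 3}) = 1/2.
Summing S·P(S=x,T=y) over the conditioning event gives 12/5.
E[S | T ∈ {0, 3}] = (12/5) / (1/2) = 24/5.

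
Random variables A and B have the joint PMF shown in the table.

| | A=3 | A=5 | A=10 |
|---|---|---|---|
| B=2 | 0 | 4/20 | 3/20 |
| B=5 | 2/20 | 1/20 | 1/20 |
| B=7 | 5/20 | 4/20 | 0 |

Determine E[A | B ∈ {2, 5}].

P(B ∈ {2, 5}) = 11/20.
Σ A·P over the event = 3·(2/20) + 5·(4/20) + 5·(1/20) + 10·(3/20) + 10·(1/20) = 71/20.
E[A | B ∈ {2, 5}] = (71/20) / (11/20) = 71/11.

71/11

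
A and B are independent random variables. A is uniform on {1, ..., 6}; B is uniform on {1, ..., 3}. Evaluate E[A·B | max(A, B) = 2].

8/3

P(max(A, B) = 2) = 1/6.
Summing AB·P(x,y) over outcomes with max(A, B) = 2 gives 4/9.
E[A·B | max(A, B) = 2] = (4/9) / (1/6) = 8/3.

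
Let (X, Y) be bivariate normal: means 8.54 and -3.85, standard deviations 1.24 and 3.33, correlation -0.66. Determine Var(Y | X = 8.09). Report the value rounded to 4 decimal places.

The conditional variance in a bivariate normal is σ_Y²(1 − ρ²), independent of x.
Var(Y | X=8.09) = (3.33)²·(1 − (-0.66)²) = 11.0889·0.5644 = 6.2586.

6.2586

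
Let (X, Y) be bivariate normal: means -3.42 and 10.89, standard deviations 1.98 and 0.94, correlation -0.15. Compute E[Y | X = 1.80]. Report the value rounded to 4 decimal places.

For a bivariate normal, E[Y | X=x] = μ_Y + ρ·(σ_Y/σ_X)·(x − μ_X).
E[Y | X=1.80] = 10.89 + (-0.15)·(0.94/1.98)·(1.80 − (-3.42)) = 10.89 + (-0.071212)·(5.22) = 10.5183.

10.5183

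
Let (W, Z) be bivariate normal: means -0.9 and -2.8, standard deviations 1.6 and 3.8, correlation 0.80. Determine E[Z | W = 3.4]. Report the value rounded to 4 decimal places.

5.3700

E[Z | W=x] = μ_Z + ρ(σ_Z/σ_W)(x − μ_W) for jointly normal variables.
E[Z | W=3.4] = -2.8 + (0.80)·(3.8/1.6)·(3.4 − (-0.9)) = -2.8 + (1.9)·(4.3) = 5.3700.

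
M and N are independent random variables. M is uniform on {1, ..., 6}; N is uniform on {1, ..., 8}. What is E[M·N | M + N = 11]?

28

Outcomes with M + N = 11: (3,8), (4,7), (5,6), (6,5), each with probability 1/48.
E[M·N | M + N = 11] = (24 + 28 + 30 + 30) / 4 = 28.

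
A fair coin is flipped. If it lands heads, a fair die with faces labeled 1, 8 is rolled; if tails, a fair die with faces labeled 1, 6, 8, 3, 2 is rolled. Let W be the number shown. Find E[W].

E[W | heads] = (1+8)/2 = 9/2.
E[W | tails] = (1+6+8+3+2)/5 = 4.
By the law of total expectation,
E[W] = (1/2)·(9/2) + (1/2)·(4) = 17/4.

17/4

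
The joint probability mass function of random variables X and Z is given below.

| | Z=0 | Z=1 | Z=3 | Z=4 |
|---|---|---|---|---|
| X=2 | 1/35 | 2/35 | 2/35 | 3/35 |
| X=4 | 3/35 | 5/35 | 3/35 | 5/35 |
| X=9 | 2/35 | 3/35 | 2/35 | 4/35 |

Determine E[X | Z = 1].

51/10

P(Z = 1) = 2/7.
Σ X·P over the event = 2·(2/35) + 4·(5/35) + 9·(3/35) = 51/35.
E[X | Z = 1] = (51/35) / (2/7) = 51/10.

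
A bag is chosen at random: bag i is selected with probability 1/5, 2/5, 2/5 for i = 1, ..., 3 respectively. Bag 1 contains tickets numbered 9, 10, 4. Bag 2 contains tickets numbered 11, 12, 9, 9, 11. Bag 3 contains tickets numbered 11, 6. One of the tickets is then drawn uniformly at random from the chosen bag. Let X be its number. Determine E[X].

682/75

E[X | bag 1] = (9+10+4)/3 = 23/3.
E[X | bag 2] = (11+12+9+9+11)/5 = 52/5.
E[X | bag 3] = (11+6)/2 = 17/2.
E[X] = (1/5)·(23/3) + (2/5)·(52/5) + (2/5)·(17/2) = 682/75.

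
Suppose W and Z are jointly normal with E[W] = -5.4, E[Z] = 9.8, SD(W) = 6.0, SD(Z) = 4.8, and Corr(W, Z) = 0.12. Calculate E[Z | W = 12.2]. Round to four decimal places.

11.4896

For a bivariate normal, E[Z | W=x] = μ_Z + ρ·(σ_Z/σ_W)·(x − μ_W).
E[Z | W=12.2] = 9.8 + (0.12)·(4.8/6.0)·(12.2 − (-5.4)) = 9.8 + (0.096)·(17.6) = 11.4896.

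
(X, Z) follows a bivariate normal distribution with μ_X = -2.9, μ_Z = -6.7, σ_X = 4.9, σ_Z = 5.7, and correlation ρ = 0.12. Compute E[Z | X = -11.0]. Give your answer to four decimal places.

The regression of Z on X has slope ρ·σ_Z/σ_X and passes through (μ_X, μ_Z).
E[Z | X=-11.0] = -6.7 + (0.12)·(5.7/4.9)·(-11.0 − (-2.9)) = -6.7 + (0.13959)·(-8.1) = -7.8307.

-7.8307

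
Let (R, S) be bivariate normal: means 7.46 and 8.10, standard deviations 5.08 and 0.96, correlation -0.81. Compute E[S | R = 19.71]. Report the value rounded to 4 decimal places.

E[S | R=x] = μ_S + ρ(σ_S/σ_R)(x − μ_R) for jointly normal variables.
E[S | R=19.71] = 8.10 + (-0.81)·(0.96/5.08)·(19.71 − (7.46)) = 8.10 + (-0.15307)·(12.25) = 6.2249.

6.2249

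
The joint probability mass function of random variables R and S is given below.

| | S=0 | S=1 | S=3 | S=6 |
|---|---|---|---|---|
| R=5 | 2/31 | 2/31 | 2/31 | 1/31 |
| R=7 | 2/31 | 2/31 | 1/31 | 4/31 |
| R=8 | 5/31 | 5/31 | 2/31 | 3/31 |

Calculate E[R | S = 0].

P(S = 0) = 9/31.
Σ R·P over the event = 5·(2/31) + 7·(2/31) + 8·(5/31) = 64/31.
E[R | S = 0] = (64/31) / (9/31) = 64/9.

64/9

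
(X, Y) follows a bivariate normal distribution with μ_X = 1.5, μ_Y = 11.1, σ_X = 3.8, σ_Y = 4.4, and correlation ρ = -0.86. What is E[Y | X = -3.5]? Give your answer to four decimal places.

16.0789

E[Y | X=x] = μ_Y + ρ(σ_Y/σ_X)(x − μ_X) for jointly normal variables.
E[Y | X=-3.5] = 11.1 + (-0.86)·(4.4/3.8)·(-3.5 − (1.5)) = 11.1 + (-0.995789)·(-5) = 16.0789.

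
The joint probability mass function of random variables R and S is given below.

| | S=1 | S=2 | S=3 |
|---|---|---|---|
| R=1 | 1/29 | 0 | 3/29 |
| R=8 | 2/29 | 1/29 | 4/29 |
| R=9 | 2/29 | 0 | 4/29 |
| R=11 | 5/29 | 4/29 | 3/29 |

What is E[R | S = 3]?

52/7

P(S = 3) = 14/29.
Σ R·P over the event = 1·(3/29) + 8·(4/29) + 9·(4/29) + 11·(3/29) = 104/29.
E[R | S = 3] = (104/29) / (14/29) = 52/7.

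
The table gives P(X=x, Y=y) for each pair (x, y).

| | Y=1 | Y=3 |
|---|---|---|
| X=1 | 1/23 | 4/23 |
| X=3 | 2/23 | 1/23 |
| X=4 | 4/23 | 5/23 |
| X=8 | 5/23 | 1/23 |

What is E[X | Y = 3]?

P(Y = 3) = 11/23.
Σ X·P over the event = 1·(4/23) + 3·(1/23) + 4·(5/23) + 8·(1/23) = 35/23.
E[X | Y = 3] = (35/23) / (11/23) = 35/11.

35/11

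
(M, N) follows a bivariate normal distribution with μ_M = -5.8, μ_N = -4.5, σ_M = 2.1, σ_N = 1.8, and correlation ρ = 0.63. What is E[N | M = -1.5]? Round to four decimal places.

-2.1780

The regression of N on M has slope ρ·σ_N/σ_M and passes through (μ_M, μ_N).
E[N | M=-1.5] = -4.5 + (0.63)·(1.8/2.1)·(-1.5 − (-5.8)) = -4.5 + (0.54)·(4.3) = -2.1780.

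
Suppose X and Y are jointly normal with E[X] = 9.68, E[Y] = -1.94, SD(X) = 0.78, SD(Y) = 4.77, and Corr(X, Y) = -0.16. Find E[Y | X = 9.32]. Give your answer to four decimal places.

The regression of Y on X has slope ρ·σ_Y/σ_X and passes through (μ_X, μ_Y).
E[Y | X=9.32] = -1.94 + (-0.16)·(4.77/0.78)·(9.32 − (9.68)) = -1.94 + (-0.97846)·(-0.36) = -1.5878.

-1.5878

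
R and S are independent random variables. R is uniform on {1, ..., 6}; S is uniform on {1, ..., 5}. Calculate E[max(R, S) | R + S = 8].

P(R + S = 8) = 2/15.
Summing max(R,S)·P(x,y) over outcomes with R + S = 8 gives 2/3.
E[max(R, S) | R + S = 8] = (2/3) / (2/15) = 5.

5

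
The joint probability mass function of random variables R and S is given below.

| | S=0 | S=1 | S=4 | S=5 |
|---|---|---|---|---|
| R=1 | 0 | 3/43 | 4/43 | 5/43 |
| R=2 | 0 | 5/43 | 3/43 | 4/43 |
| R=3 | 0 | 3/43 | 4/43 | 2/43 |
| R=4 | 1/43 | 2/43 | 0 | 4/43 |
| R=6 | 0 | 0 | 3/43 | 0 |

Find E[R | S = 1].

30/13

P(S = 1) = 13/43.
Σ R·P over the event = 1·(3/43) + 2·(5/43) + 3·(3/43) + 4·(2/43) = 30/43.
E[R | S = 1] = (30/43) / (13/43) = 30/13.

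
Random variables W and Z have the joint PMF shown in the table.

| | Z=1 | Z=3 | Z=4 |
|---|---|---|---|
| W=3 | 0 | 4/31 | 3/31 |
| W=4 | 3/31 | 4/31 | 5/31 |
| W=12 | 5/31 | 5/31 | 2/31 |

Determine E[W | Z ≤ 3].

P(Z ≤ 3) = 21/31.
Summing W·P(W=x,Z=y) over the conditioning event gives 160/31.
E[W | Z ≤ 3] = (160/31) / (21/31) = 160/21.

160/21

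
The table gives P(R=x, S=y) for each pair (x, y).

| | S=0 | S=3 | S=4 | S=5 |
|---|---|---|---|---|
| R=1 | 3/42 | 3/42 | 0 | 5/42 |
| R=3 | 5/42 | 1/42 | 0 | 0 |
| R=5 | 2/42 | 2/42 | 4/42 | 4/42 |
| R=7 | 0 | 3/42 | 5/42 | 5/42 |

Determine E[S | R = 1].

P(R = 1) = 11/42.
Σ S·P over the event = 0·(3/42) + 3·(3/42) + 5·(5/42) = 17/21.
E[S | R = 1] = (17/21) / (11/42) = 34/11.

34/11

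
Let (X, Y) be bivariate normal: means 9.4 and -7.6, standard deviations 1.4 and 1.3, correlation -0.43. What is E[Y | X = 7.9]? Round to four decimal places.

E[Y | X=x] = μ_Y + ρ(σ_Y/σ_X)(x − μ_X) for jointly normal variables.
E[Y | X=7.9] = -7.6 + (-0.43)·(1.3/1.4)·(7.9 − (9.4)) = -7.6 + (-0.39929)·(-1.5) = -7.0011.

-7.0011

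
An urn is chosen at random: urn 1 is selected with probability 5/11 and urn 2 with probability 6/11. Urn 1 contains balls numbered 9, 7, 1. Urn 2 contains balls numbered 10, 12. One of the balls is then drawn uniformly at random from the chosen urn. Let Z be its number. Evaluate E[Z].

283/33

E[Z | urn 1] = (9+7+1)/3 = 17/3.
E[Z | urn 2] = (10+12)/2 = 11.
E[Z] = (5/11)·(17/3) + (6/11)·(11) = 283/33.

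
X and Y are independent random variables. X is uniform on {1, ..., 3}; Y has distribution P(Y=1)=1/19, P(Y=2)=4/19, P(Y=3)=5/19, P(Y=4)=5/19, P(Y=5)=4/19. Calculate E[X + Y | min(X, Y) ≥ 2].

P(min(X, Y) ≥ 2) = 12/19.
Summing (X+Y)·P(x,y) over outcomes with min(X, Y) ≥ 2 gives 72/19.
E[X + Y | min(X, Y) ≥ 2] = (72/19) / (12/19) = 6.

6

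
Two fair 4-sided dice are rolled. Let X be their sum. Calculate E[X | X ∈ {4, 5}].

P(X ∈ {4, 5}) = 7/16.
Σ over the event: 4·3/16 + 5·1/4 = 2.
E[X | X ∈ {4, 5}] = (2) / (7/16) = 32/7.

32/7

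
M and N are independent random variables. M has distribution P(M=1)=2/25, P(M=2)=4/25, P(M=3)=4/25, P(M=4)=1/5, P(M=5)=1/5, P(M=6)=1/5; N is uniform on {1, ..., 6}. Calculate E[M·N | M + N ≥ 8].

P(M + N ≥ 8) = 12/25.
Summing MN·P(x,y) over outcomes with M + N ≥ 8 gives 51/5.
E[M·N | M + N ≥ 8] = (51/5) / (12/25) = 85/4.

85/4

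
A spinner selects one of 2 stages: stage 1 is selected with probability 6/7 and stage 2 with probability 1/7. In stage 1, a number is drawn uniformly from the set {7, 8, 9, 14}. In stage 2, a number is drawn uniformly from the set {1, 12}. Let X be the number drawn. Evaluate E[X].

127/14

E[X | stage 1] = (7+8+9+14)/4 = 19/2.
E[X | stage 2] = (1+12)/2 = 13/2.
By the law of total expectation,
E[X] = (6/7)·(19/2) + (1/7)·(13/2) = 127/14.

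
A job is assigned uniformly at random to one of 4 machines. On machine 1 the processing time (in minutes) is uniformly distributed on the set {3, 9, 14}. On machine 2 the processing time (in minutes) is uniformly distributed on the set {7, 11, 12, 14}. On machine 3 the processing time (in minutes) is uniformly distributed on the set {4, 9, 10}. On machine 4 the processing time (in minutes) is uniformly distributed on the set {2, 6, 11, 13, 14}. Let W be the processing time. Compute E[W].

E[W | machine 1] = (3+9+14)/3 = 26/3.
E[W | machine 2] = (7+11+12+14)/4 = 11.
E[W | machine 3] = (4+9+10)/3 = 23/3.
E[W | machine 4] = (2+6+11+13+14)/5 = 46/5.
By the law of total expectation,
E[W] = (1/4)·(26/3) + (1/4)·(11) + (1/4)·(23/3) + (1/4)·(46/5) = 137/15.

137/15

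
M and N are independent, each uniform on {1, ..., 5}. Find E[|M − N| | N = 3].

P(N = 3) = 1/5.
Summing |M−N|·P(x,y) over outcomes with N = 3 gives 6/25.
E[|M − N| | N = 3] = (6/25) / (1/5) = 6/5.

6/5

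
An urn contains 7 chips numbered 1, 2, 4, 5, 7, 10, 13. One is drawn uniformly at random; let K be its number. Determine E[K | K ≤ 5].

3

P(K ≤ 5) = 4/7.
Σ over the event: 1·1/7 + 2·1/7 + 4·1/7 + 5·1/7 = 12/7.
E[K | K ≤ 5] = (12/7) / (4/7) = 3.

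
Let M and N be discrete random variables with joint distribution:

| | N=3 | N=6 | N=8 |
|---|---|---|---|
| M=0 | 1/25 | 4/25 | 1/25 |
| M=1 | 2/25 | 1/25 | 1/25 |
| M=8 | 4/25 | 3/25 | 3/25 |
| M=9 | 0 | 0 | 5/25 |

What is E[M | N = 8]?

7

P(N = 8) = 2/5.
Σ M·P over the event = 0·(1/25) + 1·(1/25) + 8·(3/25) + 9·(5/25) = 14/5.
E[M | N = 8] = (14/5) / (2/5) = 7.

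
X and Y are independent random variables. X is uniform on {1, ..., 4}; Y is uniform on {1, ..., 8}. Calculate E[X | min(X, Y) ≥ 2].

P(min(X, Y) ≥ 2) = 21/32.
Summing X·P(x,y) over outcomes with min(X, Y) ≥ 2 gives 63/32.
E[X | min(X, Y) ≥ 2] = (63/32) / (21/32) = 3.

3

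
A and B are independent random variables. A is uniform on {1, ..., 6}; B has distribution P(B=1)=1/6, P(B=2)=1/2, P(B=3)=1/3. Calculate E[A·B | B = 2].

7

P(B = 2) = 1/2.
Summing AB·P(x,y) over outcomes with B = 2 gives 7/2.
E[A·B | B = 2] = (7/2) / (1/2) = 7.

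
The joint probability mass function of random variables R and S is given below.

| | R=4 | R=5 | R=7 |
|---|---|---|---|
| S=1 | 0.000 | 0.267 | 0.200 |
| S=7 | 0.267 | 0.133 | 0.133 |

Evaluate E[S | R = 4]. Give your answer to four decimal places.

7.0000

P(R = 4) = 0.267.
Summing S·P(R=x,S=y) over the conditioning event gives 1.869.
E[S | R = 4] = (1.869) / (0.267) = 7.0000.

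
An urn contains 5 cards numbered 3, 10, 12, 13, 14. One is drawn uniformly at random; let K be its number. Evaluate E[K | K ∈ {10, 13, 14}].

37/3

P(K ∈ {10, 13, 14}) = 3/5.
Σ over the event: 10·1/5 + 13·1/5 + 14·1/5 = 37/5.
E[K | K ∈ {10, 13, 14}] = (37/5) / (3/5) = 37/3.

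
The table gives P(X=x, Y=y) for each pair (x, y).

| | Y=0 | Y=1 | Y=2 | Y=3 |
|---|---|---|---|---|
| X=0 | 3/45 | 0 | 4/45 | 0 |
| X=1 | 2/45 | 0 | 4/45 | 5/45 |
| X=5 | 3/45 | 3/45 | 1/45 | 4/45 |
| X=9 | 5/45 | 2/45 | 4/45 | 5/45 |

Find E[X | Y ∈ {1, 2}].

P(Y ∈ {1, 2}) = 2/5.
Σ X·P over the event = 0·(4/45) + 1·(4/45) + 5·(3/45) + 5·(1/45) + 9·(2/45) + 9·(4/45) = 26/15.
E[X | Y ∈ {1, 2}] = (26/15) / (2/5) = 13/3.

13/3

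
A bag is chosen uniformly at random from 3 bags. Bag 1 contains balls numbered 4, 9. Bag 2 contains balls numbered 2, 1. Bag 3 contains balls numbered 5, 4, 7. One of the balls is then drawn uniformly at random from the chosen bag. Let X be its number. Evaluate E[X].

40/9

E[X | bag 1] = (4+9)/2 = 13/2.
E[X | bag 2] = (2+1)/2 = 3/2.
E[X | bag 3] = (5+4+7)/3 = 16/3.
By the law of total expectation,
E[X] = (1/3)·(13/2) + (1/3)·(3/2) + (1/3)·(16/3) = 40/9.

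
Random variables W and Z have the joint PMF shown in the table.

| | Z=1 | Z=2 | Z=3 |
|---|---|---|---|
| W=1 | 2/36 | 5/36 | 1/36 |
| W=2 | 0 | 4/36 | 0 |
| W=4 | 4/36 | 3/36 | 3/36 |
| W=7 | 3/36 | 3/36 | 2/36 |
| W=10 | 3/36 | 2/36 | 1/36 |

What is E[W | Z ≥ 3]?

P(Z ≥ 3) = 7/36.
Σ W·P over the event = 1·(1/36) + 4·(3/36) + 7·(2/36) + 10·(1/36) = 37/36.
E[W | Z ≥ 3] = (37/36) / (7/36) = 37/7.

37/7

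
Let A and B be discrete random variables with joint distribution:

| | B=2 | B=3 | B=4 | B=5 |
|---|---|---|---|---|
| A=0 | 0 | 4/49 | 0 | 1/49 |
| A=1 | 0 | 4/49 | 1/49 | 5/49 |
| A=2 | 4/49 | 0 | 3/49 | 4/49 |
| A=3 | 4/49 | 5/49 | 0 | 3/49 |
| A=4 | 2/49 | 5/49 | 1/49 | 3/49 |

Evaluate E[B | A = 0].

17/5

P(A = 0) = 5/49.
Σ B·P over the event = 3·(4/49) + 5·(1/49) = 17/49.
E[B | A = 0] = (17/49) / (5/49) = 17/5.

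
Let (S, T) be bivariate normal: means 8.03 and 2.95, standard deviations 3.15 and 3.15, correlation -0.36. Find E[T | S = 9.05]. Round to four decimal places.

For a bivariate normal, E[T | S=x] = μ_T + ρ·(σ_T/σ_S)·(x − μ_S).
E[T | S=9.05] = 2.95 + (-0.36)·(3.15/3.15)·(9.05 − (8.03)) = 2.95 + (-0.36)·(1.02) = 2.5828.

2.5828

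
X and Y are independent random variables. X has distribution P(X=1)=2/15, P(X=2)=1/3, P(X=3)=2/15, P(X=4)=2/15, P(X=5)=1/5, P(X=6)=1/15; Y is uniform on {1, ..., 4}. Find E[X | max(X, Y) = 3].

30/13

P(max(X, Y) = 3) = 13/60.
Summing X·P(x,y) over outcomes with max(X, Y) = 3 gives 1/2.
E[X | max(X, Y) = 3] = (1/2) / (13/60) = 30/13.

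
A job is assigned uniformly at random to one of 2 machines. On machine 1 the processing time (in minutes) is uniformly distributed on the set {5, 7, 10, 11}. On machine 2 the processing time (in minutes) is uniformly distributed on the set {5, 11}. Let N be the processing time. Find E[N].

65/8

E[N | machine 1] = (5+7+10+11)/4 = 33/4.
E[N | machine 2] = (5+11)/2 = 8.
By the law of total expectation,
E[N] = (1/2)·(33/4) + (1/2)·(8) = 65/8.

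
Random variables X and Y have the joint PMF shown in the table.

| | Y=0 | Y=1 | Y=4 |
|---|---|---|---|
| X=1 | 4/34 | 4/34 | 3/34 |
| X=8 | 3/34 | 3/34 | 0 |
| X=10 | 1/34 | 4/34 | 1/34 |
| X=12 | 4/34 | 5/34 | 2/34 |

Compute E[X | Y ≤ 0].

P(Y ≤ 0) = 6/17.
Σ X·P over the event = 1·(4/34) + 8·(3/34) + 10·(1/34) + 12·(4/34) = 43/17.
E[X | Y ≤ 0] = (43/17) / (6/17) = 43/6.

43/6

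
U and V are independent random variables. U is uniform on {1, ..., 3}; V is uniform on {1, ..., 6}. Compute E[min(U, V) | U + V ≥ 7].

Outcomes with U + V ≥ 7: (1,6), (2,5), (2,6), (3,4), (3,5), (3,6), each with probability 1/18.
E[min(U, V) | U + V ≥ 7] = (1 + 2 + 2 + 3 + 3 + 3) / 6 = 7/3.

7/3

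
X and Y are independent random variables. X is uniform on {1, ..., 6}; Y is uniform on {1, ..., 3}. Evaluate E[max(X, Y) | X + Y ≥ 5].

9/2

P(X + Y ≥ 5) = 2/3.
Summing max(X,Y)·P(x,y) over outcomes with X + Y ≥ 5 gives 3.
E[max(X, Y) | X + Y ≥ 5] = (3) / (2/3) = 9/2.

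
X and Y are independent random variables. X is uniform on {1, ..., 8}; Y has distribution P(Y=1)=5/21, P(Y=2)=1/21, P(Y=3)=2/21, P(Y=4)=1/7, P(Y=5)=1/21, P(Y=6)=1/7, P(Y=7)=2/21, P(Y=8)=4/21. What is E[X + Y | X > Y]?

P(X > Y) = 37/84.
Summing (X+Y)·P(x,y) over outcomes with X > Y gives 103/28.
E[X + Y | X > Y] = (103/28) / (37/84) = 309/37.

309/37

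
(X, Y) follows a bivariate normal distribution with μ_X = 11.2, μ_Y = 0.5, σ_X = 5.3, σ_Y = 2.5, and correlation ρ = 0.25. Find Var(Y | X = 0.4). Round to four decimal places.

5.8594

Var(Y | X=x) = (1 − ρ²)·σ_Y².
Var(Y | X=0.4) = (2.5)²·(1 − (0.25)²) = 6.25·0.9375 = 5.8594.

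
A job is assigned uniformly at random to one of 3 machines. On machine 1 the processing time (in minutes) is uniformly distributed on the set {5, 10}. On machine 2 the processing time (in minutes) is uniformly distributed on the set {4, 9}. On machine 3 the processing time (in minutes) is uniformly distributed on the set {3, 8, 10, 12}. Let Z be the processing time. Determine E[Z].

89/12

E[Z | machine 1] = (5+10)/2 = 15/2.
E[Z | machine 2] = (4+9)/2 = 13/2.
E[Z | machine 3] = (3+8+10+12)/4 = 33/4.
E[Z] = (1/3)·(15/2) + (1/3)·(13/2) + (1/3)·(33/4) = 89/12.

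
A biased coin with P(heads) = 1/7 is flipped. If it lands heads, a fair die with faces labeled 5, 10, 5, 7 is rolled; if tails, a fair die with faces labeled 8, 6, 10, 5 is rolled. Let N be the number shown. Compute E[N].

E[N | heads] = (5+10+5+7)/4 = 27/4.
E[N | tails] = (8+6+10+5)/4 = 29/4.
E[N] = (1/7)·(27/4) + (6/7)·(29/4) = 201/28.

201/28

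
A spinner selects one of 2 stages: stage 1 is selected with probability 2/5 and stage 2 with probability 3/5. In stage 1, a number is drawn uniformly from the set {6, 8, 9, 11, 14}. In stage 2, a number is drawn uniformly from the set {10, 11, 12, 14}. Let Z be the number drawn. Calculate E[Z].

E[Z | stage 1] = (6+8+9+11+14)/5 = 48/5.
E[Z | stage 2] = (10+11+12+14)/4 = 47/4.
By the law of total expectation,
E[Z] = (2/5)·(48/5) + (3/5)·(47/4) = 1089/100.

1089/100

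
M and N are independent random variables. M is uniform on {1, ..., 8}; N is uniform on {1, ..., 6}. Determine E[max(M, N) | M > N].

160/27

P(M > N) = 9/16.
Summing max(M,N)·P(x,y) over outcomes with M > N gives 10/3.
E[max(M, N) | M > N] = (10/3) / (9/16) = 160/27.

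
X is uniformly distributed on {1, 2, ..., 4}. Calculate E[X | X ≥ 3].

Given X ≥ 3, X is equally likely to be any of {3, 4}.
E[X | X ≥ 3] = (3 + 4) / 2 = 7/2.

7/2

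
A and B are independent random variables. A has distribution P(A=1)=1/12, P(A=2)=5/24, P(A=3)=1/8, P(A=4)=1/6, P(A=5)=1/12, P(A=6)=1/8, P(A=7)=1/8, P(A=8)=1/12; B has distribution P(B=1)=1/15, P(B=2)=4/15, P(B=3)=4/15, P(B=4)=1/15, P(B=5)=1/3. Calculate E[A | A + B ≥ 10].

296/43

P(A + B ≥ 10) = 43/180.
Summing A·P(x,y) over outcomes with A + B ≥ 10 gives 74/45.
E[A | A + B ≥ 10] = (74/45) / (43/180) = 296/43.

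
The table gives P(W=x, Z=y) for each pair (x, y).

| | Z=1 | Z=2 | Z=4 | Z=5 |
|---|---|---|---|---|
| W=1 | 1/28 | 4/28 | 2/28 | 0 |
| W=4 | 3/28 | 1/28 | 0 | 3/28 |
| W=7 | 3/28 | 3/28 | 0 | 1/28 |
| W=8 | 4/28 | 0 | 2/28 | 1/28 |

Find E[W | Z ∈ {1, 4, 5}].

P(Z ∈ {1, 4, 5}) = 5/7.
Summing W·P(W=x,Z=y) over the conditioning event gives 111/28.
E[W | Z ∈ {1, 4, 5}] = (111/28) / (5/7) = 111/20.

111/20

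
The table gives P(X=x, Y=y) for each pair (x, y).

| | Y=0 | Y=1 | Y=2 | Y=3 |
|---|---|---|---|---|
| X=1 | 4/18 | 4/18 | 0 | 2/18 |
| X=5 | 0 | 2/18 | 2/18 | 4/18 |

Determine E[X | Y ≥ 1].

P(Y ≥ 1) = 7/9.
Σ X·P over the event = 1·(4/18) + 1·(2/18) + 5·(2/18) + 5·(2/18) + 5·(4/18) = 23/9.
E[X | Y ≥ 1] = (23/9) / (7/9) = 23/7.

23/7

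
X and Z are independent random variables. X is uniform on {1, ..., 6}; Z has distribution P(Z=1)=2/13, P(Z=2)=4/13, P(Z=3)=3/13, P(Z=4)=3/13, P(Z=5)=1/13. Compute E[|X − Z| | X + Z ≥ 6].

101/49

P(X + Z ≥ 6) = 49/78.
Summing |X−Z|·P(x,y) over outcomes with X + Z ≥ 6 gives 101/78.
E[|X − Z| | X + Z ≥ 6] = (101/78) / (49/78) = 101/49.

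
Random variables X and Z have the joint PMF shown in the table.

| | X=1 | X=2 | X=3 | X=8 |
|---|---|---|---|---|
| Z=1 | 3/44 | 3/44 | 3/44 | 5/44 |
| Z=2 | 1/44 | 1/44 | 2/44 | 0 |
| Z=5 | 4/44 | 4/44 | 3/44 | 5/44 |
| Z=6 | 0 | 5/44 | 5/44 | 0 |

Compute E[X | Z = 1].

29/7

P(Z = 1) = 7/22.
Summing X·P(X=x,Z=y) over the conditioning event gives 29/22.
E[X | Z = 1] = (29/22) / (7/22) = 29/7.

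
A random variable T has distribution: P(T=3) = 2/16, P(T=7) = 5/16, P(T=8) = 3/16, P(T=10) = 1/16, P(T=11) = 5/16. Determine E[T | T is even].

P(T is even) = 1/4.
Σ over the event: 8·3/16 + 10·1/16 = 17/8.
E[T | T is even] = (17/8) / (1/4) = 17/2.

17/2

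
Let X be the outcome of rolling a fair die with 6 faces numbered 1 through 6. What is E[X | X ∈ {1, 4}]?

5/2

P(X ∈ {1, 4}) = 1/3.
Σ over the event: 1·1/6 + 4·1/6 = 5/6.
E[X | X ∈ {1, 4}] = (5/6) / (1/3) = 5/2.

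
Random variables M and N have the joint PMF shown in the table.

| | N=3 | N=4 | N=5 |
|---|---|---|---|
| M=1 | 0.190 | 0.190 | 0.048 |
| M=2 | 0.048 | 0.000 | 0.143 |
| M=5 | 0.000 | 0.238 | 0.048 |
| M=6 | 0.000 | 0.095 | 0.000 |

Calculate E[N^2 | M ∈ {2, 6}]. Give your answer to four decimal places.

19.3252

P(M ∈ {2, 6}) = 0.286.
Σ N^2·P over the event = 9·(0.048) + 25·(0.143) + 16·(0.095) = 5.527.
E[N^2 | M ∈ {2, 6}] = (5.527) / (0.286) = 19.3252.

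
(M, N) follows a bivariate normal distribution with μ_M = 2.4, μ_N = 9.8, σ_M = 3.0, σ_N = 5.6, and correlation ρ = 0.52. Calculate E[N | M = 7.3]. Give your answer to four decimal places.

E[N | M=x] = μ_N + ρ(σ_N/σ_M)(x − μ_M) for jointly normal variables.
E[N | M=7.3] = 9.8 + (0.52)·(5.6/3.0)·(7.3 − (2.4)) = 9.8 + (0.97067)·(4.9) = 14.5563.

14.5563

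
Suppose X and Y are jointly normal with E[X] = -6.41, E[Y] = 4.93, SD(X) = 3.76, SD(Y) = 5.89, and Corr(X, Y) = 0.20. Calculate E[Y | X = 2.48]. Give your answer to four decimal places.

7.7152

E[Y | X=x] = μ_Y + ρ(σ_Y/σ_X)(x − μ_X) for jointly normal variables.
E[Y | X=2.48] = 4.93 + (0.20)·(5.89/3.76)·(2.48 − (-6.41)) = 4.93 + (0.3133)·(8.89) = 7.7152.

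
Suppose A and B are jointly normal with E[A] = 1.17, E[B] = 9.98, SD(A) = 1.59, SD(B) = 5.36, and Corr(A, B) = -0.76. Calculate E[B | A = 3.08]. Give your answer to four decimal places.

5.0866

For a bivariate normal, E[B | A=x] = μ_B + ρ·(σ_B/σ_A)·(x − μ_A).
E[B | A=3.08] = 9.98 + (-0.76)·(5.36/1.59)·(3.08 − (1.17)) = 9.98 + (-2.562)·(1.91) = 5.0866.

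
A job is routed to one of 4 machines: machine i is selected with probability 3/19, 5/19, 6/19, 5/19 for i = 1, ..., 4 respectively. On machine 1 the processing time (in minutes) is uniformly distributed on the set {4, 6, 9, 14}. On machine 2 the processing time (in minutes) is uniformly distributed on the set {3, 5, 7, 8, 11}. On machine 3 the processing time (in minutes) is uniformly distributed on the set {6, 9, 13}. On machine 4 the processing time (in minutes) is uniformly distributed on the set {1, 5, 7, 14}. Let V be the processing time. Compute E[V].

E[V | machine 1] = (4+6+9+14)/4 = 33/4.
E[V | machine 2] = (3+5+7+8+11)/5 = 34/5.
E[V | machine 3] = (6+9+13)/3 = 28/3.
E[V | machine 4] = (1+5+7+14)/4 = 27/4.
By the law of total expectation,
E[V] = (3/19)·(33/4) + (5/19)·(34/5) + (6/19)·(28/3) + (5/19)·(27/4) = 297/38.

297/38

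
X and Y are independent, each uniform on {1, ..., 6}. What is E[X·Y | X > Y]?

35/3

P(X > Y) = 5/12.
Summing XY·P(x,y) over outcomes with X > Y gives 175/36.
E[X·Y | X > Y] = (175/36) / (5/12) = 35/3.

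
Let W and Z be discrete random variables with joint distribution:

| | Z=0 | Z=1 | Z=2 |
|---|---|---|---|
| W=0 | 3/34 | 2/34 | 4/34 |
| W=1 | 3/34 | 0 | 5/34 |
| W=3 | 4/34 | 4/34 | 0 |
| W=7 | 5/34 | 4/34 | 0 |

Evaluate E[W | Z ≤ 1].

P(Z ≤ 1) = 25/34.
Σ W·P over the event = 0·(3/34) + 0·(2/34) + 1·(3/34) + 3·(4/34) + 3·(4/34) + 7·(5/34) + 7·(4/34) = 45/17.
E[W | Z ≤ 1] = (45/17) / (25/34) = 18/5.

18/5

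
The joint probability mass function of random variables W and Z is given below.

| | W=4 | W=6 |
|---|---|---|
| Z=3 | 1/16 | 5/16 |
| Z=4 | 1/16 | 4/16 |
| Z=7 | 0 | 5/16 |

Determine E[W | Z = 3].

P(Z = 3) = 3/8.
Σ W·P over the event = 4·(1/16) + 6·(5/16) = 17/8.
E[W | Z = 3] = (17/8) / (3/8) = 17/3.

17/3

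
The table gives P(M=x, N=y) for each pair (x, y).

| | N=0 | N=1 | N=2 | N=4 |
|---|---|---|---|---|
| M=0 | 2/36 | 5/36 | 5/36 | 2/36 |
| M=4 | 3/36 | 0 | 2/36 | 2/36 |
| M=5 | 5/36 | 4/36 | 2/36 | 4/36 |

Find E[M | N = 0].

P(N = 0) = 5/18.
Σ M·P over the event = 0·(2/36) + 4·(3/36) + 5·(5/36) = 37/36.
E[M | N = 0] = (37/36) / (5/18) = 37/10.

37/10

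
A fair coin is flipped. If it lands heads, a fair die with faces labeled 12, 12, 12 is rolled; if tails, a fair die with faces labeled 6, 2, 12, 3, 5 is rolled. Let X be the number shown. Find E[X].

E[X | heads] = (12+12+12)/3 = 12.
E[X | tails] = (6+2+12+3+5)/5 = 28/5.
By the law of total expectation,
E[X] = (1/2)·(12) + (1/2)·(28/5) = 44/5.

44/5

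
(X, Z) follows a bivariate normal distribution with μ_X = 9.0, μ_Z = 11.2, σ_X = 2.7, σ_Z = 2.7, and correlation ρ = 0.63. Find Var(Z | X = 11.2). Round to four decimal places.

4.3966

The conditional variance in a bivariate normal is σ_Z²(1 − ρ²), independent of x.
Var(Z | X=11.2) = (2.7)²·(1 − (0.63)²) = 7.29·0.6031 = 4.3966.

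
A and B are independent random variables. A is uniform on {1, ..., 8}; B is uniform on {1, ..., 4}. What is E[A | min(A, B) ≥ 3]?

P(min(A, B) ≥ 3) = 3/8.
Summing A·P(x,y) over outcomes with min(A, B) ≥ 3 gives 33/16.
E[A | min(A, B) ≥ 3] = (33/16) / (3/8) = 11/2.

11/2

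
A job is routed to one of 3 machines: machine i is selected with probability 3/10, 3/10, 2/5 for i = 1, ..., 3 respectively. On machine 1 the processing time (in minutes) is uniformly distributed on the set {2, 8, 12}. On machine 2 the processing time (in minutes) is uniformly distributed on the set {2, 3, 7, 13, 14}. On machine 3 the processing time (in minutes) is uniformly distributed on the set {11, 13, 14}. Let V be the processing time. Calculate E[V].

E[V | machine 1] = (2+8+12)/3 = 22/3.
E[V | machine 2] = (2+3+7+13+14)/5 = 39/5.
E[V | machine 3] = (11+13+14)/3 = 38/3.
By the law of total expectation,
E[V] = (3/10)·(22/3) + (3/10)·(39/5) + (2/5)·(38/3) = 1441/150.

1441/150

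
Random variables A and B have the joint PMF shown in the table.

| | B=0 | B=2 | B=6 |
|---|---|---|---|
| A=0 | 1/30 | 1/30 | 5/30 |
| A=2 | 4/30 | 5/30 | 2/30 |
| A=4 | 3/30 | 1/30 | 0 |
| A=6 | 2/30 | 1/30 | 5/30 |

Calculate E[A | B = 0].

16/5

P(B = 0) = 1/3.
Σ A·P over the event = 0·(1/30) + 2·(4/30) + 4·(3/30) + 6·(2/30) = 16/15.
E[A | B = 0] = (16/15) / (1/3) = 16/5.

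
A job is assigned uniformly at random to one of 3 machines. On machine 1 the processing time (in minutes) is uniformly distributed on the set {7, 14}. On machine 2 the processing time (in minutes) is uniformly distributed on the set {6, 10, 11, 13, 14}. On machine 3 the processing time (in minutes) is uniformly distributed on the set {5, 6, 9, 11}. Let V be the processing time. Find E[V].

E[V | machine 1] = (7+14)/2 = 21/2.
E[V | machine 2] = (6+10+11+13+14)/5 = 54/5.
E[V | machine 3] = (5+6+9+11)/4 = 31/4.
By the law of total expectation,
E[V] = (1/3)·(21/2) + (1/3)·(54/5) + (1/3)·(31/4) = 581/60.

581/60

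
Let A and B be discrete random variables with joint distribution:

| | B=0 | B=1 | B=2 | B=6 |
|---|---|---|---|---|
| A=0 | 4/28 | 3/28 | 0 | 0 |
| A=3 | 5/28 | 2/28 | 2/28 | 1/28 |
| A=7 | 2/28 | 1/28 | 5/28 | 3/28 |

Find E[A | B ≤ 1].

P(B ≤ 1) = 17/28.
Summing A·P(A=x,B=y) over the conditioning event gives 3/2.
E[A | B ≤ 1] = (3/2) / (17/28) = 42/17.

42/17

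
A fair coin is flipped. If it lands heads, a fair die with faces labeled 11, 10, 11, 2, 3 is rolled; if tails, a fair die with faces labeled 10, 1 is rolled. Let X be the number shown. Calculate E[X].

E[X | heads] = (11+10+11+2+3)/5 = 37/5.
E[X | tails] = (10+1)/2 = 11/2.
E[X] = (1/2)·(37/5) + (1/2)·(11/2) = 129/20.

129/20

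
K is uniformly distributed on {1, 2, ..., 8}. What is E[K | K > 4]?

Given K > 4, K is equally likely to be any of {5, 6, 7, 8}.
E[K | K > 4] = (5 + 6 + 7 + 8) / 4 = 13/2.

13/2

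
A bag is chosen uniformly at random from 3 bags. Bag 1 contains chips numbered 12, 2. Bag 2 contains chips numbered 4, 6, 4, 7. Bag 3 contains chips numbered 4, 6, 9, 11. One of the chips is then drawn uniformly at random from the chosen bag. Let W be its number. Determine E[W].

79/12

E[W | bag 1] = (12+2)/2 = 7.
E[W | bag 2] = (4+6+4+7)/4 = 21/4.
E[W | bag 3] = (4+6+9+11)/4 = 15/2.
E[W] = (1/3)·(7) + (1/3)·(21/4) + (1/3)·(15/2) = 79/12.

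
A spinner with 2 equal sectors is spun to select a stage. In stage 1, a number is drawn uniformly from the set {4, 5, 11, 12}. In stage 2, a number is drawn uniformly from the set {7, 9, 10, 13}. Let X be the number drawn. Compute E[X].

71/8

E[X | stage 1] = (4+5+11+12)/4 = 8.
E[X | stage 2] = (7+9+10+13)/4 = 39/4.
E[X] = (1/2)·(8) + (1/2)·(39/4) = 71/8.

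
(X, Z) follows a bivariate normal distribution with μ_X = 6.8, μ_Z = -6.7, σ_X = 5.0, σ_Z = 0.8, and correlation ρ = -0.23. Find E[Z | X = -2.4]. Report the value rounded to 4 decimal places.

-6.3614

The regression of Z on X has slope ρ·σ_Z/σ_X and passes through (μ_X, μ_Z).
E[Z | X=-2.4] = -6.7 + (-0.23)·(0.8/5.0)·(-2.4 − (6.8)) = -6.7 + (-0.0368)·(-9.2) = -6.3614.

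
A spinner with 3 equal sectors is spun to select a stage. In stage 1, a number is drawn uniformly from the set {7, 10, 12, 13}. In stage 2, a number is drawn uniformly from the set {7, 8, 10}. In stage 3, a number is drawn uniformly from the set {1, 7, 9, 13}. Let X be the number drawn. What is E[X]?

79/9

E[X | stage 1] = (7+10+12+13)/4 = 21/2.
E[X | stage 2] = (7+8+10)/3 = 25/3.
E[X | stage 3] = (1+7+9+13)/4 = 15/2.
E[X] = (1/3)·(21/2) + (1/3)·(25/3) + (1/3)·(15/2) = 79/9.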